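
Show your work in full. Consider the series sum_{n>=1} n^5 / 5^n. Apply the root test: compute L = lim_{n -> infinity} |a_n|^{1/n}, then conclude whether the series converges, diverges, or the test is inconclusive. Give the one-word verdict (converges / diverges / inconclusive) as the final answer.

Let a_n denote the general term. Form |a_n|^(1/n) and simplify:
|a_n|^(1/n) = n^(5/n)/5
Take the limit as n -> infinity: L = 1/5.
Since L = 1/5 < 1, the root test implies convergence.

converges


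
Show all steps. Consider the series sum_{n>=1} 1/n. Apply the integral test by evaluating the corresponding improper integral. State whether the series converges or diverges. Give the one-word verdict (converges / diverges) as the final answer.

Let f(x) = 1/x. Then f is positive, continuous, and decreasing on [1, infinity), so the integral test applies.
Compute the improper integral int_{1}^infinity f(x) dx:
  antiderivative F(x) = log(x).
  As x -> infinity, log(x) -> infinity.
  So int = infinity - log(1) = infinity. By the integral test, the series diverges.

diverges


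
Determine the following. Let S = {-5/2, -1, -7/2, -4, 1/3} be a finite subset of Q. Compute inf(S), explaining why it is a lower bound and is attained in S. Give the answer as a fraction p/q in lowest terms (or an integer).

S is finite, so inf(S) = min(S).
Sorted increasing:
-4, -7/2, -5/2, -1, 1/3
The extremum is -4.
For every x in S, x >= -4. And -4 is in S, so it is attained.
Therefore inf(S) = -4.

-4


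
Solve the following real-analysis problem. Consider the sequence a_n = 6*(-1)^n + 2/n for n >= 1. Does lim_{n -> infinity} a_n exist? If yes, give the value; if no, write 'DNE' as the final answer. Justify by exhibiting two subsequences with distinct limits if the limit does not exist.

Examine the behaviour of a_n along subsequences.
a_{2k} = 6 + 2/(2k) -> 6. a_{2k+1} = -6 + 2/(2k+1) -> -6.
Since these two subsequential limits are 6 and -6, distinct, the full sequence cannot converge (a convergent sequence has all subsequences tending to the same limit). So lim a_n does not exist.

DNE


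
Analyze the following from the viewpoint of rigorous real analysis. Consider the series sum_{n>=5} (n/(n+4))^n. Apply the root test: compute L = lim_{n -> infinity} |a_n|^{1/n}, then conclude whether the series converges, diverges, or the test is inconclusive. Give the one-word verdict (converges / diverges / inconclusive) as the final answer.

Let a_n denote the general term. Form |a_n|^(1/n) and simplify:
|a_n|^(1/n) = n/(n + 4)
Take the limit as n -> infinity: L = 1.
Since L = 1, the root test is inconclusive. (In fact a_n = (n/(n+4))^n -> e^(-4) != 0, so the nth-term test shows divergence; but the root test itself gives no conclusion.)

inconclusive


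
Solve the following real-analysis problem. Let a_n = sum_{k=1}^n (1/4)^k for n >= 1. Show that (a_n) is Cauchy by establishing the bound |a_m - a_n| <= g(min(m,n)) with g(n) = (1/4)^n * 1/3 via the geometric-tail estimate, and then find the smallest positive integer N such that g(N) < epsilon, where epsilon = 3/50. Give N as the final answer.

For m > n >= 1: |a_m - a_n| = sum_{k=n+1}^m (1/4)^k < sum_{k=n+1}^infinity (1/4)^k = (1/4)^(n+1) / (1 - 1/4) = (1/4)^n * (1/4) * (4/3) = (1/4)^n * 1/3.
So g(n) = (1/4)^n / 3. Since g(n) -> 0, (a_n) is Cauchy.
Now solve g(N) < 3/50: (1/4)^N / 3 < 3/50 <=> 4^N > 1 / (3 * 3/50) = 50/9.
Check powers of 4: 4^1 = 4 <= 50/9, 4^2 = 16 > 50/9.
So the smallest such N is 2. Check: g(2) = 1/(3 * 16) = 1/48 < 3/50.

2


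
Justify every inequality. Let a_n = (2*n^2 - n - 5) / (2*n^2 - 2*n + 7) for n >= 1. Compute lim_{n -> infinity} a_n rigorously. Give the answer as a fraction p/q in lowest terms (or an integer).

Divide numerator and denominator by n^2, the highest power:
numerator / n^2 = 2 - 1/n - 5/n^2
denominator / n^2 = 2 - 2/n + 7/n^2
As n -> infinity, all terms of the form c/n^k (k >= 1) tend to 0.
So numerator / n^2 -> 2 and denominator / n^2 -> 2.
Therefore lim a_n = 1.

1


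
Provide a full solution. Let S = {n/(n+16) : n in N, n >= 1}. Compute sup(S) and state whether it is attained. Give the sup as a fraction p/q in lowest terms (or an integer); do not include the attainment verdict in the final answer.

Analysis:
- Values: 1/17, 1/9, 3/19, 1/5, ... strictly increasing.
- Minimum is 1/17 (n=1); inf = 1/17 (attained).
- n/(n+16) = 1 - 16/(n+16) -> 1 from below as n -> infinity, and never equals 1.
- So sup = 1 (not attained).
Conclusion: sup(S) = 1, not attained in S.

1


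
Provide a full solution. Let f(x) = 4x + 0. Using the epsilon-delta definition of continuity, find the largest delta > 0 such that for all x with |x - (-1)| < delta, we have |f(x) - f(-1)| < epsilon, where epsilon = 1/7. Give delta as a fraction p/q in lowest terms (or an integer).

We compute f(-1) = 4*(-1) + 0 = -4.
|f(x) - f(-1)| = |4x + 0 - (-4)| = |4(x - (-1))| = 4|x - (-1)|.
We need 4|x - (-1)| < 1/7, i.e. |x - (-1)| < 1/7 / 4 = 1/28.
So any delta <= 1/28 works. Conversely, if delta > 1/28, then x = -1 + 1/28 satisfies |x - (-1)| = 1/28 < delta but |f(x) - f(-1)| = 4 * 1/28 = 1/7, which is not < 1/7; so no larger delta works.
Hence the largest such delta is 1/28.

1/28


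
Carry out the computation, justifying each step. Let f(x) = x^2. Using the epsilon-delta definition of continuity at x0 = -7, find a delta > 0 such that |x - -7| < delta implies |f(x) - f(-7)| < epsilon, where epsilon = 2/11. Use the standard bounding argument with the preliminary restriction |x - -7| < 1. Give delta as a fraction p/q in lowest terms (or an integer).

Factor: |x^2 - (-7)^2| = |x - -7| * |x + -7|.
Impose |x - -7| < 1 first. Then |x + -7| = |(x - -7) + 2*(-7)| <= |x - -7| + 2*|-7| < 1 + 14 = 15.
So |x^2 - (-7)^2| < delta * 15.
We need delta * 15 <= 2/11, i.e. delta <= 2/11/15 = 2/165.
Since 2/165 < 1, this is tighter than 1; take delta = 2/165.
So delta = 2/165 works.

2/165


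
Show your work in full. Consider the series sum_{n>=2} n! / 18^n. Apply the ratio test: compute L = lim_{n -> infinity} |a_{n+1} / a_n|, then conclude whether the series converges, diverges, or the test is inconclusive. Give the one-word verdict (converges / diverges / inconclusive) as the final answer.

Let a_n denote the general term. Form the ratio a_{n+1}/a_n and simplify:
a_{n+1}/a_n = n/18 + 1/18
Take the limit as n -> infinity: L = infinity.
Since L = infinity > 1 (or L = infinity), the ratio test implies the series diverges.

diverges


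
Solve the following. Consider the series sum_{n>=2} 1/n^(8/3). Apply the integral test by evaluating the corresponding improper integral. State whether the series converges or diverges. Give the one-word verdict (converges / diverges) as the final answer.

Let f(x) = x^(-8/3). Then f is positive, continuous, and decreasing on [2, infinity), so the integral test applies.
Compute the improper integral int_{2}^infinity f(x) dx:
  antiderivative F(x) = -3/(5*x^(5/3)).
  As x -> infinity, F(x) -> 0 (since p = 8/3 > 1).
  So int = F(infinity) - F(2) = 0 - (-3*2^(1/3)/20) = 3*2^(1/3)/20.
  Finite, so by the integral test, the series converges.

converges


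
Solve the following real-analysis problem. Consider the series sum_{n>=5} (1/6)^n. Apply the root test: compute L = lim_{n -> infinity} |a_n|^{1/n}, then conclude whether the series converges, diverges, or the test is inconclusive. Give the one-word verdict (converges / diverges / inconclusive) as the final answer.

Let a_n denote the general term. Form |a_n|^(1/n) and simplify:
|a_n|^(1/n) = 1/6
Take the limit as n -> infinity: L = 1/6.
Since L = 1/6 < 1, the root test implies convergence.

converges


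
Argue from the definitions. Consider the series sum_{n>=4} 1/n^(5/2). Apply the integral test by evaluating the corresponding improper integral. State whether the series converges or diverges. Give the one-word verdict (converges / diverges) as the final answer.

Let f(x) = x^(-5/2). Then f is positive, continuous, and decreasing on [4, infinity), so the integral test applies.
Compute the improper integral int_{4}^infinity f(x) dx:
  antiderivative F(x) = -2/(3*x^(3/2)).
  As x -> infinity, F(x) -> 0 (since p = 5/2 > 1).
  So int = F(infinity) - F(4) = 0 - (-1/12) = 1/12.
  Finite, so by the integral test, the series converges.

converges


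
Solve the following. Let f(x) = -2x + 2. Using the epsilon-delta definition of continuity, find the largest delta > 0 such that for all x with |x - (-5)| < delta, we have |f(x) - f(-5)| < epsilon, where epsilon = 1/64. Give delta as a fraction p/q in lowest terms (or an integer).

We compute f(-5) = -2*(-5) + 2 = 12.
|f(x) - f(-5)| = |-2x + 2 - (12)| = |-2(x - (-5))| = 2|x - (-5)|.
We need 2|x - (-5)| < 1/64, i.e. |x - (-5)| < 1/64 / 2 = 1/128.
So any delta <= 1/128 works. Conversely, if delta > 1/128, then x = -5 + 1/128 satisfies |x - (-5)| = 1/128 < delta but |f(x) - f(-5)| = 2 * 1/128 = 1/64, which is not < 1/64; so no larger delta works.
Hence the largest such delta is 1/128.

1/128


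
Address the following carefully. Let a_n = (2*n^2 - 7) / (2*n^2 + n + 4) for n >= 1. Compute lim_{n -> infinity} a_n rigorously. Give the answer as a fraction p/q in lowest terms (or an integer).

Divide numerator and denominator by n^2, the highest power:
numerator / n^2 = 2 - 7/n^2
denominator / n^2 = 2 + 1/n + 4/n^2
As n -> infinity, all terms of the form c/n^k (k >= 1) tend to 0.
So numerator / n^2 -> 2 and denominator / n^2 -> 2.
Therefore lim a_n = 1.

1


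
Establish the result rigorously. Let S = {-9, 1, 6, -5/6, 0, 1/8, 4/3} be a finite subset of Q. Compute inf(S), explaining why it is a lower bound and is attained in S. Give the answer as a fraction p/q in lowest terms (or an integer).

S is finite, so inf(S) = min(S).
Sorted increasing:
-9, -5/6, 0, 1/8, 1, 4/3, 6
The extremum is -9.
For every x in S, x >= -9. And -9 is in S, so it is attained.
Therefore inf(S) = -9.

-9


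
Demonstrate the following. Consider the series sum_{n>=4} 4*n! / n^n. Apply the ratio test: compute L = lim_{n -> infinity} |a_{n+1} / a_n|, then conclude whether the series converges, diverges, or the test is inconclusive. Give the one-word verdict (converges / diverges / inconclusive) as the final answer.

Let a_n denote the general term. Form the ratio a_{n+1}/a_n and simplify:
a_{n+1}/a_n = (n/(n + 1))^n
Take the limit as n -> infinity: L = exp(-1).
Since L = exp(-1) < 1, the ratio test implies the series converges.

converges


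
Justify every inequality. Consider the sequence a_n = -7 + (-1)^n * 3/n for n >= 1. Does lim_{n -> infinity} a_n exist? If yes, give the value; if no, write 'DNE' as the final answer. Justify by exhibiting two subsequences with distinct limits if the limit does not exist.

Examine the behaviour of a_n along subsequences.
Even-n subsequence a_{2k} = -7 + 3/(2k) -> -7. Odd-n subsequence a_{2k+1} = -7 - 3/(2k+1) -> -7. Both tend to -7, which suggests the limit is -7; verify directly.
|a_n - (-7)| = |(-1)^n * 3/n| = 3/n for every n >= 1.
Given epsilon > 0, choose a positive integer N > 3/epsilon. Then for all n >= N, |a_n - (-7)| = 3/n <= 3/N < epsilon.
So by the definition of the limit, lim a_n exists and equals -7.

-7


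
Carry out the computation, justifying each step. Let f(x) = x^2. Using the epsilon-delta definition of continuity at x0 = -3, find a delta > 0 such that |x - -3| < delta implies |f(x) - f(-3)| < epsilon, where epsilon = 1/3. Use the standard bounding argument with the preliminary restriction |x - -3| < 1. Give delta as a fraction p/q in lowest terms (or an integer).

Factor: |x^2 - (-3)^2| = |x - -3| * |x + -3|.
Impose |x - -3| < 1 first. Then |x + -3| = |(x - -3) + 2*(-3)| <= |x - -3| + 2*|-3| < 1 + 6 = 7.
So |x^2 - (-3)^2| < delta * 7.
We need delta * 7 <= 1/3, i.e. delta <= 1/3/7 = 1/21.
Since 1/21 < 1, this is tighter than 1; take delta = 1/21.
So delta = 1/21 works.

1/21


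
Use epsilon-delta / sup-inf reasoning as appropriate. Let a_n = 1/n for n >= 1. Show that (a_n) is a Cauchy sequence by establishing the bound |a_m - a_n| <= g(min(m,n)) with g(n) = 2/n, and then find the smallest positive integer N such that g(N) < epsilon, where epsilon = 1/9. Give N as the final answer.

For any m, n >= 1, by the triangle inequality:
|a_m - a_n| = |1/m - 1/n| <= 1/m + 1/n <= 2/min(m,n).
So g(n) = 2/n bounds the Cauchy difference. Since g(n) -> 0, (a_n) is Cauchy.
Now solve g(N) < 1/9: 2/N < 1/9 <=> N > 2 / (1/9) = 18.
The smallest integer strictly greater than 18 is N = 19.
Check: g(19) = 2/19 = 2/19 < 1/9; g(18) = 1/9 >= 1/9. So N = 19.

19


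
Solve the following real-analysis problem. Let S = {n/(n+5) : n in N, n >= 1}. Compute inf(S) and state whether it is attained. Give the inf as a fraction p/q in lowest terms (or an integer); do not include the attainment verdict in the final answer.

Analysis:
- Values: 1/6, 2/7, 3/8, 4/9, ... strictly increasing.
- Minimum is 1/6 (n=1); inf = 1/6 (attained).
- n/(n+5) = 1 - 5/(n+5) -> 1 from below as n -> infinity, and never equals 1.
- So sup = 1 (not attained).
Conclusion: inf(S) = 1/6, attained in S.

1/6


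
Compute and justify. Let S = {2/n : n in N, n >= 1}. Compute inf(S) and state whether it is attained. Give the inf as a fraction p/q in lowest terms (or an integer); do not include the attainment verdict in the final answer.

Analysis:
- Values: 2, 1, 2/3, 1/2, ... strictly decreasing.
- The maximum is 2 (n=1); sup = 2 (attained).
- The set is bounded below by 0; 2/n -> 0 so 0 is the greatest lower bound.
- 0 is not in the set, so inf = 0 is not attained.
Conclusion: inf(S) = 0, not attained in S.

0


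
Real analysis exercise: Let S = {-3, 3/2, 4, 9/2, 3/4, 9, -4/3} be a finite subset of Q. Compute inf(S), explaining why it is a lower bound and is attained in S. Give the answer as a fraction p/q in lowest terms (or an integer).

S is finite, so inf(S) = min(S).
Sorted increasing:
-3, -4/3, 3/4, 3/2, 4, 9/2, 9
The extremum is -3.
For every x in S, x >= -3. And -3 is in S, so it is attained.
Therefore inf(S) = -3.

-3


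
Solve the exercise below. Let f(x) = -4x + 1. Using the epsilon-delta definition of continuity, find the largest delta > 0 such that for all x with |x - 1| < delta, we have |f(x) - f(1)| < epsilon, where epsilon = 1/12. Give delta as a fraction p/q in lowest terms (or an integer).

We compute f(1) = -4*(1) + 1 = -3.
|f(x) - f(1)| = |-4x + 1 - (-3)| = |-4(x - 1)| = 4|x - 1|.
We need 4|x - 1| < 1/12, i.e. |x - 1| < 1/12 / 4 = 1/48.
So any delta <= 1/48 works. Conversely, if delta > 1/48, then x = 1 + 1/48 satisfies |x - 1| = 1/48 < delta but |f(x) - f(1)| = 4 * 1/48 = 1/12, which is not < 1/12; so no larger delta works.
Hence the largest such delta is 1/48.

1/48


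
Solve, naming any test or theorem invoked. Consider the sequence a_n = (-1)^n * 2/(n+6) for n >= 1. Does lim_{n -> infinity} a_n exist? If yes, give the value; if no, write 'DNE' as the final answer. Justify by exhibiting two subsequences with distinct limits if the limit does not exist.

Examine the behaviour of a_n along subsequences.
Even-n subsequence a_{2k} = 2/(2k+6) -> 0. Odd-n subsequence a_{2k+1} = -2/(2k+7) -> 0. Both tend to 0, which suggests the limit is 0; verify directly.
|a_n - 0| = 2/(n+6) < 2/n for every n >= 1.
Given epsilon > 0, choose a positive integer N > 2/epsilon. Then for all n >= N, |a_n| < 2/n <= 2/N < epsilon.
So by the definition of the limit, lim a_n exists and equals 0.

0


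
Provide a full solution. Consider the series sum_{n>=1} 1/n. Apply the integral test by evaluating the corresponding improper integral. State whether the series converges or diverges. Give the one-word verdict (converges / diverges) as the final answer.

Let f(x) = 1/x. Then f is positive, continuous, and decreasing on [1, infinity), so the integral test applies.
Compute the improper integral int_{1}^infinity f(x) dx:
  antiderivative F(x) = log(x).
  As x -> infinity, log(x) -> infinity.
  So int = infinity - log(1) = infinity. By the integral test, the series diverges.

diverges


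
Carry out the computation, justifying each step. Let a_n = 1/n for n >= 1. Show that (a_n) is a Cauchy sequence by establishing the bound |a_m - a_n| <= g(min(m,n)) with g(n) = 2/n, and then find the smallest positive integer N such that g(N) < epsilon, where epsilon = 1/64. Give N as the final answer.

For any m, n >= 1, by the triangle inequality:
|a_m - a_n| = |1/m - 1/n| <= 1/m + 1/n <= 2/min(m,n).
So g(n) = 2/n bounds the Cauchy difference. Since g(n) -> 0, (a_n) is Cauchy.
Now solve g(N) < 1/64: 2/N < 1/64 <=> N > 2 / (1/64) = 128.
The smallest integer strictly greater than 128 is N = 129.
Check: g(129) = 2/129 = 2/129 < 1/64; g(128) = 1/64 >= 1/64. So N = 129.

129


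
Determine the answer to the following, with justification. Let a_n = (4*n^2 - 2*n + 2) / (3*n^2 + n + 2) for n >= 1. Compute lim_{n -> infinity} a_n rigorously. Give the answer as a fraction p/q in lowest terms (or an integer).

Divide numerator and denominator by n^2, the highest power:
numerator / n^2 = 4 - 2/n + 2/n^2
denominator / n^2 = 3 + 1/n + 2/n^2
As n -> infinity, all terms of the form c/n^k (k >= 1) tend to 0.
So numerator / n^2 -> 4 and denominator / n^2 -> 3.
Therefore lim a_n = 4/3.

4/3


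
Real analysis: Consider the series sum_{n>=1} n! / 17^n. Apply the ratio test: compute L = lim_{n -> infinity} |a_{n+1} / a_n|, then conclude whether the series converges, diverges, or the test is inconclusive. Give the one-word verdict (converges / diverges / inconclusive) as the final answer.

Let a_n denote the general term. Form the ratio a_{n+1}/a_n and simplify:
a_{n+1}/a_n = n/17 + 1/17
Take the limit as n -> infinity: L = infinity.
Since L = infinity > 1 (or L = infinity), the ratio test implies the series diverges.

diverges


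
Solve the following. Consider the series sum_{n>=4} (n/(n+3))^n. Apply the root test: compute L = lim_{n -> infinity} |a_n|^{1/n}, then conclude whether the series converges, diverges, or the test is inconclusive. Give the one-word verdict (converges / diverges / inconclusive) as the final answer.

Let a_n denote the general term. Form |a_n|^(1/n) and simplify:
|a_n|^(1/n) = n/(n + 3)
Take the limit as n -> infinity: L = 1.
Since L = 1, the root test is inconclusive. (In fact a_n = (n/(n+3))^n -> e^(-3) != 0, so the nth-term test shows divergence; but the root test itself gives no conclusion.)

inconclusive


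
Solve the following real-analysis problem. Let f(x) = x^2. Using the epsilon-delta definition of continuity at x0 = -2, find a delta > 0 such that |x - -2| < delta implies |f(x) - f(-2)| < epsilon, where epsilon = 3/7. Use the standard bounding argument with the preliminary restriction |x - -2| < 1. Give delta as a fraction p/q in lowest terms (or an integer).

Factor: |x^2 - (-2)^2| = |x - -2| * |x + -2|.
Impose |x - -2| < 1 first. Then |x + -2| = |(x - -2) + 2*(-2)| <= |x - -2| + 2*|-2| < 1 + 4 = 5.
So |x^2 - (-2)^2| < delta * 5.
We need delta * 5 <= 3/7, i.e. delta <= 3/7/5 = 3/35.
Since 3/35 < 1, this is tighter than 1; take delta = 3/35.
So delta = 3/35 works.

3/35


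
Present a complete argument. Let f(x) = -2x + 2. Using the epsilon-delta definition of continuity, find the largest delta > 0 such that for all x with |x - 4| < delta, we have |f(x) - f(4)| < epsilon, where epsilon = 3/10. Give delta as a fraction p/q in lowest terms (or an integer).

We compute f(4) = -2*(4) + 2 = -6.
|f(x) - f(4)| = |-2x + 2 - (-6)| = |-2(x - 4)| = 2|x - 4|.
We need 2|x - 4| < 3/10, i.e. |x - 4| < 3/10 / 2 = 3/20.
So any delta <= 3/20 works. Conversely, if delta > 3/20, then x = 4 + 3/20 satisfies |x - 4| = 3/20 < delta but |f(x) - f(4)| = 2 * 3/20 = 3/10, which is not < 3/10; so no larger delta works.
Hence the largest such delta is 3/20.

3/20


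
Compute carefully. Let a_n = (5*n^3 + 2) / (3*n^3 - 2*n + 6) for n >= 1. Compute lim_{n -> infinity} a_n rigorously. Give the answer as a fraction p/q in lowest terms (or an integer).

Divide numerator and denominator by n^3, the highest power:
numerator / n^3 = 5 + 2/n^3
denominator / n^3 = 3 - 2/n^2 + 6/n^3
As n -> infinity, all terms of the form c/n^k (k >= 1) tend to 0.
So numerator / n^3 -> 5 and denominator / n^3 -> 3.
Therefore lim a_n = 5/3.

5/3


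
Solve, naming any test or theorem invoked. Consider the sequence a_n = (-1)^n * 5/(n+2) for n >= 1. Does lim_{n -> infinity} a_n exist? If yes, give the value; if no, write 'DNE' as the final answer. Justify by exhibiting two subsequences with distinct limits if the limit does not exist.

Examine the behaviour of a_n along subsequences.
Even-n subsequence a_{2k} = 5/(2k+2) -> 0. Odd-n subsequence a_{2k+1} = -5/(2k+3) -> 0. Both tend to 0, which suggests the limit is 0; verify directly.
|a_n - 0| = 5/(n+2) < 5/n for every n >= 1.
Given epsilon > 0, choose a positive integer N > 5/epsilon. Then for all n >= N, |a_n| < 5/n <= 5/N < epsilon.
So by the definition of the limit, lim a_n exists and equals 0.

0


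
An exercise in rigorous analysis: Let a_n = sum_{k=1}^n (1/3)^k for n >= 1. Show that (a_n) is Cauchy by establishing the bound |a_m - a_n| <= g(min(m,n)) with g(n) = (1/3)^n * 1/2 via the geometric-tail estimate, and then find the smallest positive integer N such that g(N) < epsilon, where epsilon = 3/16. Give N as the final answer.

For m > n >= 1: |a_m - a_n| = sum_{k=n+1}^m (1/3)^k < sum_{k=n+1}^infinity (1/3)^k = (1/3)^(n+1) / (1 - 1/3) = (1/3)^n * (1/3) * (3/2) = (1/3)^n * 1/2.
So g(n) = (1/3)^n / 2. Since g(n) -> 0, (a_n) is Cauchy.
Now solve g(N) < 3/16: (1/3)^N / 2 < 3/16 <=> 3^N > 1 / (2 * 3/16) = 8/3.
Check powers of 3: 3^0 = 1 <= 8/3, 3^1 = 3 > 8/3.
So the smallest such N is 1. Check: g(1) = 1/(2 * 3) = 1/6 < 3/16.

1


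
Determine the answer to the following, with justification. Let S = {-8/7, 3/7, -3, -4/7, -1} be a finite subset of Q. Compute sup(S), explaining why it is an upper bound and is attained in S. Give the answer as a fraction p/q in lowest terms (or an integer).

S is finite, so sup(S) = max(S).
Sorted decreasing:
3/7, -4/7, -1, -8/7, -3
The extremum is 3/7.
For every x in S, x <= 3/7. And 3/7 is in S, so it is attained.
Therefore sup(S) = 3/7.

3/7


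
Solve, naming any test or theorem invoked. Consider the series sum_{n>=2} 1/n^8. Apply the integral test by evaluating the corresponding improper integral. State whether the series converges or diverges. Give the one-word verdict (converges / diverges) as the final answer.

Let f(x) = x^(-8). Then f is positive, continuous, and decreasing on [2, infinity), so the integral test applies.
Compute the improper integral int_{2}^infinity f(x) dx:
  antiderivative F(x) = -1/(7*x^7).
  As x -> infinity, F(x) -> 0 (since p = 8 > 1).
  So int = F(infinity) - F(2) = 0 - (-1/896) = 1/896.
  Finite, so by the integral test, the series converges.

converges


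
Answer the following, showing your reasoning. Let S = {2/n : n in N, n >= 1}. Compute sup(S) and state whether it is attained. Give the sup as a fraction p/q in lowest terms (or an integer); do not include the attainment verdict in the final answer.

Analysis:
- Values: 2, 1, 2/3, 1/2, ... strictly decreasing.
- The maximum is 2 (n=1); sup = 2 (attained).
- The set is bounded below by 0; 2/n -> 0 so 0 is the greatest lower bound.
- 0 is not in the set, so inf = 0 is not attained.
Conclusion: sup(S) = 2, attained in S.

2


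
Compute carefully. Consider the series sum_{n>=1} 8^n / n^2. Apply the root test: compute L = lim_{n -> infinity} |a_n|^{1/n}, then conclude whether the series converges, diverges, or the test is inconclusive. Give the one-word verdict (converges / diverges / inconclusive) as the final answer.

Let a_n denote the general term. Form |a_n|^(1/n) and simplify:
|a_n|^(1/n) = 8/n^(2/n)
Take the limit as n -> infinity: L = 8.
Since L = 8 > 1, the root test implies divergence.

diverges


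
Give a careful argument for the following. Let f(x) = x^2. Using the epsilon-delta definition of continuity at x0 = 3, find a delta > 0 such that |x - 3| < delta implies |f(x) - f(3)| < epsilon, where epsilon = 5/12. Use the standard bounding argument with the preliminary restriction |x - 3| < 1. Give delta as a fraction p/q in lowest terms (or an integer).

Factor: |x^2 - (3)^2| = |x - 3| * |x + 3|.
Impose |x - 3| < 1 first. Then |x + 3| = |(x - 3) + 2*(3)| <= |x - 3| + 2*|3| < 1 + 6 = 7.
So |x^2 - (3)^2| < delta * 7.
We need delta * 7 <= 5/12, i.e. delta <= 5/12/7 = 5/84.
Since 5/84 < 1, this is tighter than 1; take delta = 5/84.
So delta = 5/84 works.

5/84


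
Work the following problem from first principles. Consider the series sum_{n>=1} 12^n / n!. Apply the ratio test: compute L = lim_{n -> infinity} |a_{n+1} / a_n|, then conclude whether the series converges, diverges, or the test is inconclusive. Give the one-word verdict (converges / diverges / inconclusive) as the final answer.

Let a_n denote the general term. Form the ratio a_{n+1}/a_n and simplify:
a_{n+1}/a_n = 12/(n + 1)
Take the limit as n -> infinity: L = 0.
Since L = 0 < 1, the ratio test implies the series converges.

converges


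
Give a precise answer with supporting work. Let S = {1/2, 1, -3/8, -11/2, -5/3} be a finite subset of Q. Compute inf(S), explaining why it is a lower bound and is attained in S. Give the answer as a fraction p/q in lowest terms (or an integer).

S is finite, so inf(S) = min(S).
Sorted increasing:
-11/2, -5/3, -3/8, 1/2, 1
The extremum is -11/2.
For every x in S, x >= -11/2. And -11/2 is in S, so it is attained.
Therefore inf(S) = -11/2.

-11/2


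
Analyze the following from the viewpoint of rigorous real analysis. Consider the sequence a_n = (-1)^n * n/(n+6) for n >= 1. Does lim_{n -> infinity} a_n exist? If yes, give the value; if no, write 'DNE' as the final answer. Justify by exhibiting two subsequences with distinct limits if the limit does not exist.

Examine the behaviour of a_n along subsequences.
a_{2k} = 2k/(2k+6) -> 1. a_{2k+1} = -(2k+1)/(2k+7) -> -1.
Since these two subsequential limits are 1 and -1, distinct, the full sequence cannot converge (a convergent sequence has all subsequences tending to the same limit). So lim a_n does not exist.

DNE


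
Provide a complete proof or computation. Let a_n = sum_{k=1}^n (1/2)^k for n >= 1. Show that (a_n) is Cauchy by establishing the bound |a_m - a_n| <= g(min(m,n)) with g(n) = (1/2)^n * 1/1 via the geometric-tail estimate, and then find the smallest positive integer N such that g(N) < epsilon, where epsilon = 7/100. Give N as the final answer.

For m > n >= 1: |a_m - a_n| = sum_{k=n+1}^m (1/2)^k < sum_{k=n+1}^infinity (1/2)^k = (1/2)^(n+1) / (1 - 1/2) = (1/2)^n * (1/2) * (2/1) = (1/2)^n * 1/1.
So g(n) = (1/2)^n / 1. Since g(n) -> 0, (a_n) is Cauchy.
Now solve g(N) < 7/100: (1/2)^N / 1 < 7/100 <=> 2^N > 1 / (1 * 7/100) = 100/7.
Check powers of 2: 2^3 = 8 <= 100/7, 2^4 = 16 > 100/7.
So the smallest such N is 4. Check: g(4) = 1/(1 * 16) = 1/16 < 7/100.

4


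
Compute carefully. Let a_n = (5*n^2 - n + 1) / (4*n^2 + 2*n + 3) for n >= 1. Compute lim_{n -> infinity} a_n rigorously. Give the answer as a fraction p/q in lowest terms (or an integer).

Divide numerator and denominator by n^2, the highest power:
numerator / n^2 = 5 - 1/n + n^(-2)
denominator / n^2 = 4 + 2/n + 3/n^2
As n -> infinity, all terms of the form c/n^k (k >= 1) tend to 0.
So numerator / n^2 -> 5 and denominator / n^2 -> 4.
Therefore lim a_n = 5/4.

5/4


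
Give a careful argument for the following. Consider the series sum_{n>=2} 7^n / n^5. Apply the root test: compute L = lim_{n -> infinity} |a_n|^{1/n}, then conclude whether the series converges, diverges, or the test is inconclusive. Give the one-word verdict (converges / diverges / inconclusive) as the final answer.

Let a_n denote the general term. Form |a_n|^(1/n) and simplify:
|a_n|^(1/n) = 7/n^(5/n)
Take the limit as n -> infinity: L = 7.
Since L = 7 > 1, the root test implies divergence.

diverges


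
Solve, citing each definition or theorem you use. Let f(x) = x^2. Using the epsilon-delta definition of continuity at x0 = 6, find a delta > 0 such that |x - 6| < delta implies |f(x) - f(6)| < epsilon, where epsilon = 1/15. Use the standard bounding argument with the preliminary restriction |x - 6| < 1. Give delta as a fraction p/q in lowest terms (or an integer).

Factor: |x^2 - (6)^2| = |x - 6| * |x + 6|.
Impose |x - 6| < 1 first. Then |x + 6| = |(x - 6) + 2*(6)| <= |x - 6| + 2*|6| < 1 + 12 = 13.
So |x^2 - (6)^2| < delta * 13.
We need delta * 13 <= 1/15, i.e. delta <= 1/15/13 = 1/195.
Since 1/195 < 1, this is tighter than 1; take delta = 1/195.
So delta = 1/195 works.

1/195


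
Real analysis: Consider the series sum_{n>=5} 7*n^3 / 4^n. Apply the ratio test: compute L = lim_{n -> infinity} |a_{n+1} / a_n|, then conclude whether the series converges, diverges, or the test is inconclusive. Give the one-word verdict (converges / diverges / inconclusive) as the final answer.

Let a_n denote the general term. Form the ratio a_{n+1}/a_n and simplify:
a_{n+1}/a_n = (n + 1)^3/(4*n^3)
Take the limit as n -> infinity: L = 1/4.
Since L = 1/4 < 1, the ratio test implies the series converges.

converges


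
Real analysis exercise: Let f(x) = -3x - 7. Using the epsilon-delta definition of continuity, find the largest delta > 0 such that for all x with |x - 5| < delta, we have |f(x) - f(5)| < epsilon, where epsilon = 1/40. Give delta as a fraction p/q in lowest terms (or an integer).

We compute f(5) = -3*(5) - 7 = -22.
|f(x) - f(5)| = |-3x - 7 - (-22)| = |-3(x - 5)| = 3|x - 5|.
We need 3|x - 5| < 1/40, i.e. |x - 5| < 1/40 / 3 = 1/120.
So any delta <= 1/120 works. Conversely, if delta > 1/120, then x = 5 + 1/120 satisfies |x - 5| = 1/120 < delta but |f(x) - f(5)| = 3 * 1/120 = 1/40, which is not < 1/40; so no larger delta works.
Hence the largest such delta is 1/120.

1/120


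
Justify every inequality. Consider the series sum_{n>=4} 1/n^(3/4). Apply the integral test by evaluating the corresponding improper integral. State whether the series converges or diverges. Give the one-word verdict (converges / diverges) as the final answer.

Let f(x) = x^(-3/4). Then f is positive, continuous, and decreasing on [4, infinity), so the integral test applies.
Compute the improper integral int_{4}^infinity f(x) dx:
  antiderivative F(x) = 4*x^(1/4).
  As x -> infinity, F(x) -> infinity (since p = 3/4 < 1).
  So the integral diverges. By the integral test, the series diverges.

diverges


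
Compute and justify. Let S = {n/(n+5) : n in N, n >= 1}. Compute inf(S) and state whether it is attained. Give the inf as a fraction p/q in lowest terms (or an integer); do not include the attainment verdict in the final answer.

Analysis:
- Values: 1/6, 2/7, 3/8, 4/9, ... strictly increasing.
- Minimum is 1/6 (n=1); inf = 1/6 (attained).
- n/(n+5) = 1 - 5/(n+5) -> 1 from below as n -> infinity, and never equals 1.
- So sup = 1 (not attained).
Conclusion: inf(S) = 1/6, attained in S.

1/6


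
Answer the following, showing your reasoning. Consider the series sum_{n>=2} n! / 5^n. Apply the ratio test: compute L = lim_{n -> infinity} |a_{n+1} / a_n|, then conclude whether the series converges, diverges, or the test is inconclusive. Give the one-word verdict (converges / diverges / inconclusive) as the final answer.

Let a_n denote the general term. Form the ratio a_{n+1}/a_n and simplify:
a_{n+1}/a_n = n/5 + 1/5
Take the limit as n -> infinity: L = infinity.
Since L = infinity > 1 (or L = infinity), the ratio test implies the series diverges.

diverges


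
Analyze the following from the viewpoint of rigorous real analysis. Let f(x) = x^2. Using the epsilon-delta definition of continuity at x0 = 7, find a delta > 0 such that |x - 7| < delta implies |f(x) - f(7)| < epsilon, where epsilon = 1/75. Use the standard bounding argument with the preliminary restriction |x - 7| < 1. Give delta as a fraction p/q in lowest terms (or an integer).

Factor: |x^2 - (7)^2| = |x - 7| * |x + 7|.
Impose |x - 7| < 1 first. Then |x + 7| = |(x - 7) + 2*(7)| <= |x - 7| + 2*|7| < 1 + 14 = 15.
So |x^2 - (7)^2| < delta * 15.
We need delta * 15 <= 1/75, i.e. delta <= 1/75/15 = 1/1125.
Since 1/1125 < 1, this is tighter than 1; take delta = 1/1125.
So delta = 1/1125 works.

1/1125


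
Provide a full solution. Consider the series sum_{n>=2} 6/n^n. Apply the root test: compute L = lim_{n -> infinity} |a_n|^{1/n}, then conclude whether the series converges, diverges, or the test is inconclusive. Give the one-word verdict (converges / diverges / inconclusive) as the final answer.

Let a_n denote the general term. Form |a_n|^(1/n) and simplify:
|a_n|^(1/n) = 6^(1/n)/n
Take the limit as n -> infinity: L = 0.
Since L = 0 < 1, the root test implies convergence.

converges


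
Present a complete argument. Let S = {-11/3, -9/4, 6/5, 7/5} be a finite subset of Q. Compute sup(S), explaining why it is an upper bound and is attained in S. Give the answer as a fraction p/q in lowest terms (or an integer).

S is finite, so sup(S) = max(S).
Sorted decreasing:
7/5, 6/5, -9/4, -11/3
The extremum is 7/5.
For every x in S, x <= 7/5. And 7/5 is in S, so it is attained.
Therefore sup(S) = 7/5.

7/5


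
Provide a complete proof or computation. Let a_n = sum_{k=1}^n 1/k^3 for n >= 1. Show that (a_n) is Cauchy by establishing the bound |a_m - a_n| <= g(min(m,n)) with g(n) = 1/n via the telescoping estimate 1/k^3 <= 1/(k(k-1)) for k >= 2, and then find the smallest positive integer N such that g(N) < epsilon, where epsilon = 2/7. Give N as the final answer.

For m > n >= 1: |a_m - a_n| = sum_{k=n+1}^m 1/k^3.
Use 1/k^3 <= 1/(k(k-1)) = 1/(k-1) - 1/k for k >= 2 (which holds since k^3 >= k^2 >= k(k-1) for k >= 2):
sum_{k=n+1}^m 1/k^3 <= sum_{k=n+1}^m (1/(k-1) - 1/k) = 1/n - 1/m <= 1/n.
By symmetry the same bound holds with n,m swapped, so |a_m - a_n| <= 1/min(m,n) = g(min(m,n)). Since g(n) -> 0, (a_n) is Cauchy.
Now solve g(N) < 2/7: 1/N < 2/7 <=> N > 1/(2/7) = 7/2.
The smallest integer strictly greater than 7/2 is N = 4.
Check: g(4) = 1/4 < 2/7; g(3) = 1/3 >= 2/7. So N = 4.

4


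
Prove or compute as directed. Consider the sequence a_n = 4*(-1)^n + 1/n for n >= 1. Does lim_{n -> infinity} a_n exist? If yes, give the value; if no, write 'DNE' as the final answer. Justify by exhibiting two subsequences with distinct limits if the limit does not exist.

Examine the behaviour of a_n along subsequences.
a_{2k} = 4 + 1/(2k) -> 4. a_{2k+1} = -4 + 1/(2k+1) -> -4.
Since these two subsequential limits are 4 and -4, distinct, the full sequence cannot converge (a convergent sequence has all subsequences tending to the same limit). So lim a_n does not exist.

DNE


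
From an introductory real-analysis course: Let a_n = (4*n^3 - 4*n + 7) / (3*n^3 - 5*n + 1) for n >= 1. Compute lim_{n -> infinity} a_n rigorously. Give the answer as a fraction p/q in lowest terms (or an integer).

Divide numerator and denominator by n^3, the highest power:
numerator / n^3 = 4 - 4/n^2 + 7/n^3
denominator / n^3 = 3 - 5/n^2 + n^(-3)
As n -> infinity, all terms of the form c/n^k (k >= 1) tend to 0.
So numerator / n^3 -> 4 and denominator / n^3 -> 3.
Therefore lim a_n = 4/3.

4/3


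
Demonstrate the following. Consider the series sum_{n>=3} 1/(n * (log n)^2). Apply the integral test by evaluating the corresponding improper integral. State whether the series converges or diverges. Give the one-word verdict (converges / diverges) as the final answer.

Let f(x) = 1/(x*log(x)^2). Then f is positive, continuous, and decreasing on [3, infinity), so the integral test applies.
Compute the improper integral int_{3}^infinity f(x) dx:
  antiderivative F(x) = -1/log(x).
  F(x) -> 0 as x -> infinity.  int = 0 - F(3) = 1/log(3) < infinity. By the integral test, the series converges.

converges


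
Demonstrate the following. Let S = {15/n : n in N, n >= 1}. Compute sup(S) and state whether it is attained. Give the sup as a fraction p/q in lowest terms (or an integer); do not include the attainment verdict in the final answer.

Analysis:
- Values: 15, 15/2, 5, 15/4, ... strictly decreasing.
- The maximum is 15 (n=1); sup = 15 (attained).
- The set is bounded below by 0; 15/n -> 0 so 0 is the greatest lower bound.
- 0 is not in the set, so inf = 0 is not attained.
Conclusion: sup(S) = 15, attained in S.

15


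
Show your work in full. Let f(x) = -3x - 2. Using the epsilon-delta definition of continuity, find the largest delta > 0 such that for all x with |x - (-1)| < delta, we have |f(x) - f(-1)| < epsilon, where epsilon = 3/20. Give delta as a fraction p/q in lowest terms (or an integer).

We compute f(-1) = -3*(-1) - 2 = 1.
|f(x) - f(-1)| = |-3x - 2 - (1)| = |-3(x - (-1))| = 3|x - (-1)|.
We need 3|x - (-1)| < 3/20, i.e. |x - (-1)| < 3/20 / 3 = 1/20.
So any delta <= 1/20 works. Conversely, if delta > 1/20, then x = -1 + 1/20 satisfies |x - (-1)| = 1/20 < delta but |f(x) - f(-1)| = 3 * 1/20 = 3/20, which is not < 3/20; so no larger delta works.
Hence the largest such delta is 1/20.

1/20


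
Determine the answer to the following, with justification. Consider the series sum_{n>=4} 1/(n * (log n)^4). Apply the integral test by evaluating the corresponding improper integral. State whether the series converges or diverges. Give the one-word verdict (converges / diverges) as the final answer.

Let f(x) = 1/(x*log(x)^4). Then f is positive, continuous, and decreasing on [4, infinity), so the integral test applies.
Compute the improper integral int_{4}^infinity f(x) dx:
  antiderivative F(x) = -1/(3*log(x)^3).
  F(x) -> 0 as x -> infinity.  int = 0 - F(4) = 1/(3*log(4)^3) < infinity. By the integral test, the series converges.

converges


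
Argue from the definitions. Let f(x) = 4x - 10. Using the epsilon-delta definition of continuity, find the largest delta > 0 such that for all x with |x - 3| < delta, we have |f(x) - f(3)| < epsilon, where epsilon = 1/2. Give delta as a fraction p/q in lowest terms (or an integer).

We compute f(3) = 4*(3) - 10 = 2.
|f(x) - f(3)| = |4x - 10 - (2)| = |4(x - 3)| = 4|x - 3|.
We need 4|x - 3| < 1/2, i.e. |x - 3| < 1/2 / 4 = 1/8.
So any delta <= 1/8 works. Conversely, if delta > 1/8, then x = 3 + 1/8 satisfies |x - 3| = 1/8 < delta but |f(x) - f(3)| = 4 * 1/8 = 1/2, which is not < 1/2; so no larger delta works.
Hence the largest such delta is 1/8.

1/8


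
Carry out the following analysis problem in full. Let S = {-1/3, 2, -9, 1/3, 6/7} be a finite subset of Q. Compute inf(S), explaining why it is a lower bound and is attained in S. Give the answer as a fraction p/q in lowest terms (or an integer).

S is finite, so inf(S) = min(S).
Sorted increasing:
-9, -1/3, 1/3, 6/7, 2
The extremum is -9.
For every x in S, x >= -9. And -9 is in S, so it is attained.
Therefore inf(S) = -9.

-9


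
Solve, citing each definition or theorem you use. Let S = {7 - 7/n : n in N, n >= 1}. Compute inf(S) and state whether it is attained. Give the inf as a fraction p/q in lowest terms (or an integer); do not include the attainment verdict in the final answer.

Analysis:
- Values: 0, 7/2, 14/3, 21/4, ... strictly increasing.
- Minimum is 0 (n=1); inf = 0 (attained).
- 7 - 7/n -> 7 from below; sup = 7, not attained.
Conclusion: inf(S) = 0, attained in S.

0


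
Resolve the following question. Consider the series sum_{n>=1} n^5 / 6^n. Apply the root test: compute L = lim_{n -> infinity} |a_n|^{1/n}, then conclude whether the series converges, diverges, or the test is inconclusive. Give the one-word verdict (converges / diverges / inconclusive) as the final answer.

Let a_n denote the general term. Form |a_n|^(1/n) and simplify:
|a_n|^(1/n) = n^(5/n)/6
Take the limit as n -> infinity: L = 1/6.
Since L = 1/6 < 1, the root test implies convergence.

converges


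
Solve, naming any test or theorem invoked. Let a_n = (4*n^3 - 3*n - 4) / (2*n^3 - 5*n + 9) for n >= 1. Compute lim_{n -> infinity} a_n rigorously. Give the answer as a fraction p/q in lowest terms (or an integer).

Divide numerator and denominator by n^3, the highest power:
numerator / n^3 = 4 - 3/n^2 - 4/n^3
denominator / n^3 = 2 - 5/n^2 + 9/n^3
As n -> infinity, all terms of the form c/n^k (k >= 1) tend to 0.
So numerator / n^3 -> 4 and denominator / n^3 -> 2.
Therefore lim a_n = 2.

2


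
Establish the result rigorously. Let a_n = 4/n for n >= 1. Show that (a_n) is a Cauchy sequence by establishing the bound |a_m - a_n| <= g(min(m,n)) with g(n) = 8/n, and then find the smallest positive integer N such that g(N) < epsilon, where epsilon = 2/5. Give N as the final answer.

For any m, n >= 1, by the triangle inequality:
|a_m - a_n| = |4/m - 4/n| <= 4*1/m + 4*1/n <= 8/min(m,n).
So g(n) = 8/n bounds the Cauchy difference. Since g(n) -> 0, (a_n) is Cauchy.
Now solve g(N) < 2/5: 8/N < 2/5 <=> N > 8 / (2/5) = 20.
The smallest integer strictly greater than 20 is N = 21.
Check: g(21) = 8/21 = 8/21 < 2/5; g(20) = 2/5 >= 2/5. So N = 21.

21
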